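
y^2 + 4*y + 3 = (y + 1)*(y + 3)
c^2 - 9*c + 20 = (c - 5)*(c - 4)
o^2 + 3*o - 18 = (o - 3)*(o + 6)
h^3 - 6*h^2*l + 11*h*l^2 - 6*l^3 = (h - 3*l)*(h - 2*l)*(h - l)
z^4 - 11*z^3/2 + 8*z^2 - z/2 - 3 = (z - 3)*(z - 2)*(z - 1)*(z + 1/2)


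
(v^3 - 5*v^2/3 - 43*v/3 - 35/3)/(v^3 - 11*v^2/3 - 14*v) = (v^2 - 4*v - 5)/(v*(v - 6))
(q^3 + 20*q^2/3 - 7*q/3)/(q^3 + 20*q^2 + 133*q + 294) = q*(3*q - 1)/(3*(q^2 + 13*q + 42))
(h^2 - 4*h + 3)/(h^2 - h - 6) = (h - 1)/(h + 2)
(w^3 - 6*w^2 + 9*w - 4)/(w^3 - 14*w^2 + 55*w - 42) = (w^2 - 5*w + 4)/(w^2 - 13*w + 42)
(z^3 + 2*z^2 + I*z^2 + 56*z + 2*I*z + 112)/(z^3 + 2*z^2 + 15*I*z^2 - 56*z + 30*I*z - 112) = (z - 7*I)/(z + 7*I)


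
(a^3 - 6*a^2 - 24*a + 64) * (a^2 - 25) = a^5 - 6*a^4 - 49*a^3 + 214*a^2 + 600*a - 1600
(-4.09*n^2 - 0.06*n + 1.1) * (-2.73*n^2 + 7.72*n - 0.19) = 11.1657*n^4 - 31.411*n^3 - 2.6891*n^2 + 8.5034*n - 0.209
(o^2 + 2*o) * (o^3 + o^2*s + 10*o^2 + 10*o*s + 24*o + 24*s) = o^5 + o^4*s + 12*o^4 + 12*o^3*s + 44*o^3 + 44*o^2*s + 48*o^2 + 48*o*s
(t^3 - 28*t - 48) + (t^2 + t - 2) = t^3 + t^2 - 27*t - 50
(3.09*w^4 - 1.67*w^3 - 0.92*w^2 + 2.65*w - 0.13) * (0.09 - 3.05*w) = -9.4245*w^5 + 5.3716*w^4 + 2.6557*w^3 - 8.1653*w^2 + 0.635*w - 0.0117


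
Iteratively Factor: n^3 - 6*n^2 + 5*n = (n - 5)*(n^2 - n) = (n - 5)*(n - 1)*(n)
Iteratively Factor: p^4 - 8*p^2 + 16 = (p + 2)*(p^3 - 2*p^2 - 4*p + 8) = (p - 2)*(p + 2)*(p^2 - 4) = (p - 2)^2*(p + 2)*(p + 2)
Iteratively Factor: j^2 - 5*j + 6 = (j - 3)*(j - 2)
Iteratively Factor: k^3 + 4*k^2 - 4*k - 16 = (k + 2)*(k^2 + 2*k - 8) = (k + 2)*(k + 4)*(k - 2)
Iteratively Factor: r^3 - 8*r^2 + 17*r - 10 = (r - 2)*(r^2 - 6*r + 5) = (r - 5)*(r - 2)*(r - 1)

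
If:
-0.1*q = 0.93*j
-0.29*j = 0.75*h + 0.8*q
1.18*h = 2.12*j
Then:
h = 0.00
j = 0.00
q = 0.00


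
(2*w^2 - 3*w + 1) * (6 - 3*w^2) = -6*w^4 + 9*w^3 + 9*w^2 - 18*w + 6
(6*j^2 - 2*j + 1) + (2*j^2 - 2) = 8*j^2 - 2*j - 1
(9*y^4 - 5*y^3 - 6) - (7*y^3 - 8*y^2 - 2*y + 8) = 9*y^4 - 12*y^3 + 8*y^2 + 2*y - 14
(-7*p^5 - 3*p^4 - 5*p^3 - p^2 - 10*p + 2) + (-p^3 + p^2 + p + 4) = -7*p^5 - 3*p^4 - 6*p^3 - 9*p + 6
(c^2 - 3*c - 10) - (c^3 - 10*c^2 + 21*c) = -c^3 + 11*c^2 - 24*c - 10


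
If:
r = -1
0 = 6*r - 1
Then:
No Solution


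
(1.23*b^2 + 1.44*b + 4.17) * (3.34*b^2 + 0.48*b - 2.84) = 4.1082*b^4 + 5.4*b^3 + 11.1258*b^2 - 2.088*b - 11.8428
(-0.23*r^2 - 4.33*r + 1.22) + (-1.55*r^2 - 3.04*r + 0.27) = -1.78*r^2 - 7.37*r + 1.49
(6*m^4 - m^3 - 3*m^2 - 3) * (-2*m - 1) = -12*m^5 - 4*m^4 + 7*m^3 + 3*m^2 + 6*m + 3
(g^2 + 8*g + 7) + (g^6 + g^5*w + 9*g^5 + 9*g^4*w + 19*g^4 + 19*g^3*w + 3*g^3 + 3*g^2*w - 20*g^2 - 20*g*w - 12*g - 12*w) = g^6 + g^5*w + 9*g^5 + 9*g^4*w + 19*g^4 + 19*g^3*w + 3*g^3 + 3*g^2*w - 19*g^2 - 20*g*w - 4*g - 12*w + 7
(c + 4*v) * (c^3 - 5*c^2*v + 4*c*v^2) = c^4 - c^3*v - 16*c^2*v^2 + 16*c*v^3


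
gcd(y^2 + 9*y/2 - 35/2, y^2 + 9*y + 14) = y + 7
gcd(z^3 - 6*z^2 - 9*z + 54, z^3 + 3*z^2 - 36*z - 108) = z^2 - 3*z - 18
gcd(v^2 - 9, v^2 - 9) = v^2 - 9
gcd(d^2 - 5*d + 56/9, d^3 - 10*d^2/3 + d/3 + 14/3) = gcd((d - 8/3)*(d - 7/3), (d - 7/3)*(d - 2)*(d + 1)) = d - 7/3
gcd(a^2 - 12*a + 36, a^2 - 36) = a - 6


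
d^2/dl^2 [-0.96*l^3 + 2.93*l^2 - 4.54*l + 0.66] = 5.86 - 5.76*l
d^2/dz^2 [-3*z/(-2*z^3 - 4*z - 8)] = 3*(z*(3*z^2 + 2)^2 - 2*(3*z^2 + 1)*(z^3 + 2*z + 4))/(z^3 + 2*z + 4)^3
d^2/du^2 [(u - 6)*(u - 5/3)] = 2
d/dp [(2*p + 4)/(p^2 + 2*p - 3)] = 2*(p^2 + 2*p - 2*(p + 1)*(p + 2) - 3)/(p^2 + 2*p - 3)^2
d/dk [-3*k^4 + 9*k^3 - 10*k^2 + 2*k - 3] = -12*k^3 + 27*k^2 - 20*k + 2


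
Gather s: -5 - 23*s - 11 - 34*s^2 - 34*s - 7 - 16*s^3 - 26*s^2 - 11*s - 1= -16*s^3 - 60*s^2 - 68*s - 24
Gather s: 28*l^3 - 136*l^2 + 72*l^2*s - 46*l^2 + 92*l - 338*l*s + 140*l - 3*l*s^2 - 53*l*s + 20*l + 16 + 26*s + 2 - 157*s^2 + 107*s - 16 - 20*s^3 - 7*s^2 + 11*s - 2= 28*l^3 - 182*l^2 + 252*l - 20*s^3 + s^2*(-3*l - 164) + s*(72*l^2 - 391*l + 144)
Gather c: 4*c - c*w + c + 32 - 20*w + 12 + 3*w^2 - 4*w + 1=c*(5 - w) + 3*w^2 - 24*w + 45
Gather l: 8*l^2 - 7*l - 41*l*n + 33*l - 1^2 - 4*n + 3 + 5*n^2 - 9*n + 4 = 8*l^2 + l*(26 - 41*n) + 5*n^2 - 13*n + 6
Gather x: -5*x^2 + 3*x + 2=-5*x^2 + 3*x + 2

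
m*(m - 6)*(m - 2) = m^3 - 8*m^2 + 12*m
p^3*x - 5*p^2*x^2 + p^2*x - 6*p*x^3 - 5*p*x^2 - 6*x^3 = (p - 6*x)*(p + x)*(p*x + x)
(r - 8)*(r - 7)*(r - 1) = r^3 - 16*r^2 + 71*r - 56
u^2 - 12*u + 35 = (u - 7)*(u - 5)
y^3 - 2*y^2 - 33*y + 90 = (y - 5)*(y - 3)*(y + 6)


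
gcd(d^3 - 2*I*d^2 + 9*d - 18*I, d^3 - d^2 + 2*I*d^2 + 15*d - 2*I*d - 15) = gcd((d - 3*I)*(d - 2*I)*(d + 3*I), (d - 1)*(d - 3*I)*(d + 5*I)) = d - 3*I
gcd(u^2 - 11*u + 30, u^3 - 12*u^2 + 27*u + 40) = u - 5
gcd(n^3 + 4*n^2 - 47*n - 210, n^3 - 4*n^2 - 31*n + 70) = n^2 - 2*n - 35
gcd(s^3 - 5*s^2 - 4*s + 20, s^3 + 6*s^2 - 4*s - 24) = s^2 - 4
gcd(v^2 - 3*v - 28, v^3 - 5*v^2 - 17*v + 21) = v - 7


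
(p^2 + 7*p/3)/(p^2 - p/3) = (3*p + 7)/(3*p - 1)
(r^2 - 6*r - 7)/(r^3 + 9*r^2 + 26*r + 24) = (r^2 - 6*r - 7)/(r^3 + 9*r^2 + 26*r + 24)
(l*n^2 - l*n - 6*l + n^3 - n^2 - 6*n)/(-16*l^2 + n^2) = (-l*n^2 + l*n + 6*l - n^3 + n^2 + 6*n)/(16*l^2 - n^2)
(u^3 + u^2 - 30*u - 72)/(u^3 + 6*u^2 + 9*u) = (u^2 - 2*u - 24)/(u*(u + 3))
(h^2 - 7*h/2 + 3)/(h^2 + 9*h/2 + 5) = (2*h^2 - 7*h + 6)/(2*h^2 + 9*h + 10)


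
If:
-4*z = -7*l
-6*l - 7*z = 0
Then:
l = 0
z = 0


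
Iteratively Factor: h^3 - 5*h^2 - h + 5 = (h - 1)*(h^2 - 4*h - 5) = (h - 5)*(h - 1)*(h + 1)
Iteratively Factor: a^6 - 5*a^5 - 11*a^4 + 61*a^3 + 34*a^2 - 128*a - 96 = (a + 1)*(a^5 - 6*a^4 - 5*a^3 + 66*a^2 - 32*a - 96) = (a - 4)*(a + 1)*(a^4 - 2*a^3 - 13*a^2 + 14*a + 24) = (a - 4)*(a + 1)^2*(a^3 - 3*a^2 - 10*a + 24) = (a - 4)*(a - 2)*(a + 1)^2*(a^2 - a - 12) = (a - 4)*(a - 2)*(a + 1)^2*(a + 3)*(a - 4)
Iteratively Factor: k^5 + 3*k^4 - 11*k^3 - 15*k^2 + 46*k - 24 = (k - 2)*(k^4 + 5*k^3 - k^2 - 17*k + 12) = (k - 2)*(k + 3)*(k^3 + 2*k^2 - 7*k + 4) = (k - 2)*(k - 1)*(k + 3)*(k^2 + 3*k - 4) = (k - 2)*(k - 1)^2*(k + 3)*(k + 4)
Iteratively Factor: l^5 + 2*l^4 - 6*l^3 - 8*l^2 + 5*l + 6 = (l + 1)*(l^4 + l^3 - 7*l^2 - l + 6) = (l - 2)*(l + 1)*(l^3 + 3*l^2 - l - 3) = (l - 2)*(l - 1)*(l + 1)*(l^2 + 4*l + 3) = (l - 2)*(l - 1)*(l + 1)^2*(l + 3)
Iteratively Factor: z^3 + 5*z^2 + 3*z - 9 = (z - 1)*(z^2 + 6*z + 9) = (z - 1)*(z + 3)*(z + 3)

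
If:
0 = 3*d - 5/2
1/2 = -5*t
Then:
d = 5/6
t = -1/10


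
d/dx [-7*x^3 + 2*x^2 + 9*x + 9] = -21*x^2 + 4*x + 9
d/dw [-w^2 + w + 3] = 1 - 2*w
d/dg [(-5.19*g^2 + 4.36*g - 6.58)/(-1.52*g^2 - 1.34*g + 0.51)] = (13.5818*g^2 - 25.297*g - 6.5936)/(2.3104*g^4 + 4.0736*g^3 + 0.2452*g^2 - 1.3668*g + 0.2601)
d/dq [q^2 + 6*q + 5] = 2*q + 6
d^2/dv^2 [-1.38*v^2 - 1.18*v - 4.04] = -2.76000000000000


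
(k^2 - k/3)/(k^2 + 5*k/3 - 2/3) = k/(k + 2)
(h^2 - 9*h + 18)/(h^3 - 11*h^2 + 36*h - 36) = 1/(h - 2)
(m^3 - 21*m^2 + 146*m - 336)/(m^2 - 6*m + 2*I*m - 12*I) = (m^2 - 15*m + 56)/(m + 2*I)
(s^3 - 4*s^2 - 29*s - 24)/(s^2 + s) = s - 5 - 24/s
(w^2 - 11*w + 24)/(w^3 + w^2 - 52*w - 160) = (w - 3)/(w^2 + 9*w + 20)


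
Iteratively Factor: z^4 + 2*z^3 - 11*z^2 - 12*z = (z + 4)*(z^3 - 2*z^2 - 3*z) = z*(z + 4)*(z^2 - 2*z - 3) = z*(z - 3)*(z + 4)*(z + 1)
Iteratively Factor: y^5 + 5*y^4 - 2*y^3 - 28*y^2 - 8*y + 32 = (y + 2)*(y^4 + 3*y^3 - 8*y^2 - 12*y + 16) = (y + 2)*(y + 4)*(y^3 - y^2 - 4*y + 4) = (y - 2)*(y + 2)*(y + 4)*(y^2 + y - 2) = (y - 2)*(y - 1)*(y + 2)*(y + 4)*(y + 2)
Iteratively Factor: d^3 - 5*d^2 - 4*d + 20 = (d - 5)*(d^2 - 4) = (d - 5)*(d - 2)*(d + 2)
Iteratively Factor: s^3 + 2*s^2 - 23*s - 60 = (s + 4)*(s^2 - 2*s - 15) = (s - 5)*(s + 4)*(s + 3)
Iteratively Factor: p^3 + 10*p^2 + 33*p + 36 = (p + 3)*(p^2 + 7*p + 12) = (p + 3)^2*(p + 4)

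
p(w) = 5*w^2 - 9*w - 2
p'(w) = 10*w - 9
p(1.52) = -4.13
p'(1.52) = 6.20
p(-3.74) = 101.60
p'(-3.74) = -46.40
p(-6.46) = 264.80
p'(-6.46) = -73.60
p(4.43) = 56.25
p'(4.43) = 35.30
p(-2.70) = 58.75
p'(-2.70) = -36.00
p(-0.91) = 10.33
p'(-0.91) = -18.10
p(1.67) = -3.09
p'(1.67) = 7.70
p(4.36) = 53.81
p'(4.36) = 34.60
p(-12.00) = 826.00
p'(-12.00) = -129.00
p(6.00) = 124.00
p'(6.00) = 51.00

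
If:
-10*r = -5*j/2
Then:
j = 4*r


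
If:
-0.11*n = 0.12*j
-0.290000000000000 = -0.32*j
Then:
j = 0.91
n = -0.99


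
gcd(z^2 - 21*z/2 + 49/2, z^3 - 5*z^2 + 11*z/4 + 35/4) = z - 7/2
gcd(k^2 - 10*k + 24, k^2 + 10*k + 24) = 1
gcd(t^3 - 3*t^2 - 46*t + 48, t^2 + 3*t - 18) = t + 6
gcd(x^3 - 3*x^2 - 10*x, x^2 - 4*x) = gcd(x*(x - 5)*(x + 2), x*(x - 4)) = x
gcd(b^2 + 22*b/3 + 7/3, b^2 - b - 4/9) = b + 1/3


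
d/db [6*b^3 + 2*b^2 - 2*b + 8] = 18*b^2 + 4*b - 2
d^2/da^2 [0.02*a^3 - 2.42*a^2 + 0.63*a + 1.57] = 0.12*a - 4.84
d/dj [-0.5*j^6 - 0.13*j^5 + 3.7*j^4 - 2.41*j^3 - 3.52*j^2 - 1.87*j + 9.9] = -3.0*j^5 - 0.65*j^4 + 14.8*j^3 - 7.23*j^2 - 7.04*j - 1.87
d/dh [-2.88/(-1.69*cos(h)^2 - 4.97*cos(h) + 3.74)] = (9.7344*cos(h) + 14.3136)*sin(h)/(1.69*cos(h)^2 + 4.97*cos(h) - 3.74)^2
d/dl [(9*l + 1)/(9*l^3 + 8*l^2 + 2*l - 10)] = (81*l^3 + 72*l^2 + 18*l - (9*l + 1)*(27*l^2 + 16*l + 2) - 90)/(9*l^3 + 8*l^2 + 2*l - 10)^2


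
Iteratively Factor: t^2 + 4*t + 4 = (t + 2)*(t + 2)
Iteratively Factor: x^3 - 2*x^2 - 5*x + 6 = (x - 3)*(x^2 + x - 2) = (x - 3)*(x - 1)*(x + 2)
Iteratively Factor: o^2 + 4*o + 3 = (o + 3)*(o + 1)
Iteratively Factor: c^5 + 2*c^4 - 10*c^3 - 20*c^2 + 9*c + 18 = (c - 1)*(c^4 + 3*c^3 - 7*c^2 - 27*c - 18) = (c - 3)*(c - 1)*(c^3 + 6*c^2 + 11*c + 6) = (c - 3)*(c - 1)*(c + 3)*(c^2 + 3*c + 2) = (c - 3)*(c - 1)*(c + 1)*(c + 3)*(c + 2)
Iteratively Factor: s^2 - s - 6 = (s + 2)*(s - 3)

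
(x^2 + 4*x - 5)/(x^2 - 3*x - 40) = (x - 1)/(x - 8)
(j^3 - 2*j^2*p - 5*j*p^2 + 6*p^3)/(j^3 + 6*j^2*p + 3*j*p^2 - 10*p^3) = (j - 3*p)/(j + 5*p)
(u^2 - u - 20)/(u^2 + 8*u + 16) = (u - 5)/(u + 4)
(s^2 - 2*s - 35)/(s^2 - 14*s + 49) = (s + 5)/(s - 7)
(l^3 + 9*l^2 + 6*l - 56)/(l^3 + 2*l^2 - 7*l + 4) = (l^2 + 5*l - 14)/(l^2 - 2*l + 1)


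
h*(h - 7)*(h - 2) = h^3 - 9*h^2 + 14*h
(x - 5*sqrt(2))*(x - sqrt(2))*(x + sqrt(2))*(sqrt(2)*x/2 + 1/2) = sqrt(2)*x^4/2 - 9*x^3/2 - 7*sqrt(2)*x^2/2 + 9*x + 5*sqrt(2)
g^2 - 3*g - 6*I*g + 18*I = (g - 3)*(g - 6*I)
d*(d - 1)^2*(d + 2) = d^4 - 3*d^2 + 2*d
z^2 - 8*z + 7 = (z - 7)*(z - 1)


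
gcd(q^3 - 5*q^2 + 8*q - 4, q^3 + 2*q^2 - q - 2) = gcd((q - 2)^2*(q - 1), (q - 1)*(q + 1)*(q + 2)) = q - 1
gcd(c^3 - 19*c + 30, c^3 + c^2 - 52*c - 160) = c + 5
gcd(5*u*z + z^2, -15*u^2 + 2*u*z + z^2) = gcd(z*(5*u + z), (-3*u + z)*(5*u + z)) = 5*u + z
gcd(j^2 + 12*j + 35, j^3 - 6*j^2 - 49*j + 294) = j + 7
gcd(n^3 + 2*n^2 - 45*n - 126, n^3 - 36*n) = n + 6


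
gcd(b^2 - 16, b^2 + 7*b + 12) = b + 4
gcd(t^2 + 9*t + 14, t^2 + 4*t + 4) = t + 2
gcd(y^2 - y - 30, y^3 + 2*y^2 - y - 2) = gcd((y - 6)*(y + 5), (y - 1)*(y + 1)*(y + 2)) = 1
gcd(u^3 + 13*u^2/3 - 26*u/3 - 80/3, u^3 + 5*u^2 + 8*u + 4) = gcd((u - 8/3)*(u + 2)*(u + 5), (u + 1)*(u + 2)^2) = u + 2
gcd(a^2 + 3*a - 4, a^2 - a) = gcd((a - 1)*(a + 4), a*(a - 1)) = a - 1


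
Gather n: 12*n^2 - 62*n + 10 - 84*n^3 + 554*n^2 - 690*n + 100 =-84*n^3 + 566*n^2 - 752*n + 110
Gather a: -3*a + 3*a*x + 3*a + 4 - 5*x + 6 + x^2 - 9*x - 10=3*a*x + x^2 - 14*x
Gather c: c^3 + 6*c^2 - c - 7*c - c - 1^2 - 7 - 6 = c^3 + 6*c^2 - 9*c - 14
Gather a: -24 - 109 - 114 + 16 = -231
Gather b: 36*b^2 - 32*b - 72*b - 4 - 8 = 36*b^2 - 104*b - 12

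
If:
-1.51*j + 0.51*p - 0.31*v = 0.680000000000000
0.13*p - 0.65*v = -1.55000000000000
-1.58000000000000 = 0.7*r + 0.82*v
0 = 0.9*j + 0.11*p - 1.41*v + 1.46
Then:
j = 7.64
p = 28.92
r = -11.83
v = 8.17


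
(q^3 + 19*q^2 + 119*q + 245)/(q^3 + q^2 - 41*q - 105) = (q^2 + 14*q + 49)/(q^2 - 4*q - 21)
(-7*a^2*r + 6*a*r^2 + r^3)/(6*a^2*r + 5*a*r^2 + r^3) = (-7*a^2 + 6*a*r + r^2)/(6*a^2 + 5*a*r + r^2)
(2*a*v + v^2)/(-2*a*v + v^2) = (2*a + v)/(-2*a + v)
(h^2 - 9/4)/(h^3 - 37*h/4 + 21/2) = (2*h + 3)/(2*h^2 + 3*h - 14)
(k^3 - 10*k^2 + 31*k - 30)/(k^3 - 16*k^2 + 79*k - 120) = (k - 2)/(k - 8)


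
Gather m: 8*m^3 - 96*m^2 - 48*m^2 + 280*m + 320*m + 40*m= 8*m^3 - 144*m^2 + 640*m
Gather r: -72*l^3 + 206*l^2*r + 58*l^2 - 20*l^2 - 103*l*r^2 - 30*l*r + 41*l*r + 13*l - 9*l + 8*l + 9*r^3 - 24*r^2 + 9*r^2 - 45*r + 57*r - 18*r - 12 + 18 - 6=-72*l^3 + 38*l^2 + 12*l + 9*r^3 + r^2*(-103*l - 15) + r*(206*l^2 + 11*l - 6)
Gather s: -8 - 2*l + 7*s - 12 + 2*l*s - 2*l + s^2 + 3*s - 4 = -4*l + s^2 + s*(2*l + 10) - 24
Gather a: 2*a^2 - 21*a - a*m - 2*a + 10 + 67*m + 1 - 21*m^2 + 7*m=2*a^2 + a*(-m - 23) - 21*m^2 + 74*m + 11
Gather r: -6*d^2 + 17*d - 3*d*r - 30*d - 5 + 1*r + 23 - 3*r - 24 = -6*d^2 - 13*d + r*(-3*d - 2) - 6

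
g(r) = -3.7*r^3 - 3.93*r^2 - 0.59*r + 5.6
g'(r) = -11.1*r^2 - 7.86*r - 0.59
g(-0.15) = 5.61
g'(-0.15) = 0.34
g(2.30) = -61.56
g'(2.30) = -77.39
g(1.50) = -16.62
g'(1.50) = -37.36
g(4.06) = -309.19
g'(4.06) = -215.47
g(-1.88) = 17.40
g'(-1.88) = -25.05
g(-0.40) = 5.44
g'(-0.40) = 0.78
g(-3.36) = 103.57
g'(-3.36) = -99.49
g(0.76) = 1.26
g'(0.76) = -12.97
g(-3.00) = 71.90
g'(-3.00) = -76.91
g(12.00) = -6961.00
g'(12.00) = -1693.31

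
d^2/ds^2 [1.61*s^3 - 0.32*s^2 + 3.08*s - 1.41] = 9.66*s - 0.64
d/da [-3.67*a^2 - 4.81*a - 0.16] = -7.34*a - 4.81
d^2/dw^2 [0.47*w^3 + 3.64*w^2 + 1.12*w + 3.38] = 2.82*w + 7.28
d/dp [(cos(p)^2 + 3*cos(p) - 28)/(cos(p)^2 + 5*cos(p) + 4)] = 2*(sin(p)^2 - 32*cos(p) - 77)*sin(p)/((cos(p) + 1)^2*(cos(p) + 4)^2)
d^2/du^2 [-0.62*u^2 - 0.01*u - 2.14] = -1.24000000000000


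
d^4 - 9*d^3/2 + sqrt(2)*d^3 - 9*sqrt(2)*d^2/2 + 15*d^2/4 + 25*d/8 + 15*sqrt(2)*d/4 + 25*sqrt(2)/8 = (d - 5/2)^2*(d + 1/2)*(d + sqrt(2))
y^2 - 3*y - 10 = (y - 5)*(y + 2)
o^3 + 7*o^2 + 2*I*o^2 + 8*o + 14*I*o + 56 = (o + 7)*(o - 2*I)*(o + 4*I)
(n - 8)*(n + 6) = n^2 - 2*n - 48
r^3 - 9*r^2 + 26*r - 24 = (r - 4)*(r - 3)*(r - 2)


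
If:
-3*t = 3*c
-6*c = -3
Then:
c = 1/2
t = -1/2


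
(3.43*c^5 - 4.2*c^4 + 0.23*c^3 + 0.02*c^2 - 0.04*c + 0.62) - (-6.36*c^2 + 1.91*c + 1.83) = 3.43*c^5 - 4.2*c^4 + 0.23*c^3 + 6.38*c^2 - 1.95*c - 1.21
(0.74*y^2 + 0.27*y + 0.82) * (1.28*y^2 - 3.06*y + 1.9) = 0.9472*y^4 - 1.9188*y^3 + 1.6294*y^2 - 1.9962*y + 1.558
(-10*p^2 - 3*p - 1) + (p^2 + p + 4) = -9*p^2 - 2*p + 3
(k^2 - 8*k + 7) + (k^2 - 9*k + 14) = 2*k^2 - 17*k + 21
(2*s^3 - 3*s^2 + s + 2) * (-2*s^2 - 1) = -4*s^5 + 6*s^4 - 4*s^3 - s^2 - s - 2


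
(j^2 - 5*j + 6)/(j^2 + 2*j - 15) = (j - 2)/(j + 5)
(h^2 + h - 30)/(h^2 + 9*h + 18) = (h - 5)/(h + 3)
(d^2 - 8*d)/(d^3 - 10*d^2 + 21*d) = (d - 8)/(d^2 - 10*d + 21)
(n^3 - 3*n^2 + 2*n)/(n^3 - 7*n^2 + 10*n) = (n - 1)/(n - 5)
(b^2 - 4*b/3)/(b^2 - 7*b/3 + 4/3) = b/(b - 1)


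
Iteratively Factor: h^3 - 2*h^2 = (h)*(h^2 - 2*h) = h*(h - 2)*(h)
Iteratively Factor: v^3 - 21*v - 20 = (v + 4)*(v^2 - 4*v - 5) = (v + 1)*(v + 4)*(v - 5)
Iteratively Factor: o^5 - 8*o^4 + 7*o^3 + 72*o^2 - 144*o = (o + 3)*(o^4 - 11*o^3 + 40*o^2 - 48*o) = (o - 4)*(o + 3)*(o^3 - 7*o^2 + 12*o) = o*(o - 4)*(o + 3)*(o^2 - 7*o + 12) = o*(o - 4)*(o - 3)*(o + 3)*(o - 4)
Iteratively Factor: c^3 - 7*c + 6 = (c - 2)*(c^2 + 2*c - 3) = (c - 2)*(c - 1)*(c + 3)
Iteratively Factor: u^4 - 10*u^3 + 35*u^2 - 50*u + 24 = (u - 3)*(u^3 - 7*u^2 + 14*u - 8) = (u - 4)*(u - 3)*(u^2 - 3*u + 2) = (u - 4)*(u - 3)*(u - 2)*(u - 1)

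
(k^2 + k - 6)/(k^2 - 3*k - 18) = (k - 2)/(k - 6)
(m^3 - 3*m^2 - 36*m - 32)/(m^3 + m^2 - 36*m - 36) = (m^2 - 4*m - 32)/(m^2 - 36)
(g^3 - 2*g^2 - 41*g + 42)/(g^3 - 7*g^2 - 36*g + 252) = (g - 1)/(g - 6)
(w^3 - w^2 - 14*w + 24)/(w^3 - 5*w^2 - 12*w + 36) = (w^2 + w - 12)/(w^2 - 3*w - 18)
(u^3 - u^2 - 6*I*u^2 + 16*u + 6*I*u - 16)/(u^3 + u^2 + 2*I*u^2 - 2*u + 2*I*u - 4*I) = (u - 8*I)/(u + 2)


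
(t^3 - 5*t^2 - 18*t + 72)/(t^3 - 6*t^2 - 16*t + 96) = (t - 3)/(t - 4)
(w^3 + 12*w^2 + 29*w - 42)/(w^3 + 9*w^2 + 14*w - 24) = (w + 7)/(w + 4)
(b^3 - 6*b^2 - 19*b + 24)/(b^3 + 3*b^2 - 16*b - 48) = (b^2 - 9*b + 8)/(b^2 - 16)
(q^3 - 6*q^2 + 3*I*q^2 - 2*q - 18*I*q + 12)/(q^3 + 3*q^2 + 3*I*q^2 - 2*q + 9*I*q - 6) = (q - 6)/(q + 3)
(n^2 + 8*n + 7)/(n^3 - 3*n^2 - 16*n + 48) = (n^2 + 8*n + 7)/(n^3 - 3*n^2 - 16*n + 48)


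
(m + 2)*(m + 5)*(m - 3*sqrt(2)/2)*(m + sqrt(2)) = m^4 - sqrt(2)*m^3/2 + 7*m^3 - 7*sqrt(2)*m^2/2 + 7*m^2 - 21*m - 5*sqrt(2)*m - 30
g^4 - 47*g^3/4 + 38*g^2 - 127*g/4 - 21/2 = (g - 7)*(g - 3)*(g - 2)*(g + 1/4)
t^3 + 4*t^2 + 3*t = t*(t + 1)*(t + 3)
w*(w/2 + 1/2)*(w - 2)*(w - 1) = w^4/2 - w^3 - w^2/2 + w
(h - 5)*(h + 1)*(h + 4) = h^3 - 21*h - 20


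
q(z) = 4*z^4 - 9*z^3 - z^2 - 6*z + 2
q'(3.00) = 177.00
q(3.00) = 56.00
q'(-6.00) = -4422.00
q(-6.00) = 7130.00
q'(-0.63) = -19.46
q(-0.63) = 8.26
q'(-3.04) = -698.95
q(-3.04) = 605.48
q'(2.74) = 114.95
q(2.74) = 18.37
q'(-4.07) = -1523.82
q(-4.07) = 1714.21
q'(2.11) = 19.88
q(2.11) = -20.37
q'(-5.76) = -3947.92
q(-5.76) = 6126.32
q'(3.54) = 358.36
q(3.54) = 197.14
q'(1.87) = 0.47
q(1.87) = -22.66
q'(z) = 16*z^3 - 27*z^2 - 2*z - 6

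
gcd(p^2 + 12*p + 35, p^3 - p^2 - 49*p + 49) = p + 7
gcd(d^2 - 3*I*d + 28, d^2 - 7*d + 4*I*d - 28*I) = d + 4*I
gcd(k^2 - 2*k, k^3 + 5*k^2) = k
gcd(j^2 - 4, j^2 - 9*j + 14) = j - 2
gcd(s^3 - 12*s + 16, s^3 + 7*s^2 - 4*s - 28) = s - 2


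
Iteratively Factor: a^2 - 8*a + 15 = (a - 5)*(a - 3)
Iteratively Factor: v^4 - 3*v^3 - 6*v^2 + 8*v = (v - 1)*(v^3 - 2*v^2 - 8*v) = (v - 4)*(v - 1)*(v^2 + 2*v) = (v - 4)*(v - 1)*(v + 2)*(v)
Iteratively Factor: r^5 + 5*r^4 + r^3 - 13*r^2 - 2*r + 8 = (r - 1)*(r^4 + 6*r^3 + 7*r^2 - 6*r - 8) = (r - 1)*(r + 4)*(r^3 + 2*r^2 - r - 2) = (r - 1)*(r + 1)*(r + 4)*(r^2 + r - 2) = (r - 1)*(r + 1)*(r + 2)*(r + 4)*(r - 1)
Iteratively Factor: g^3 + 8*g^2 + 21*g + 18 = (g + 3)*(g^2 + 5*g + 6) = (g + 3)^2*(g + 2)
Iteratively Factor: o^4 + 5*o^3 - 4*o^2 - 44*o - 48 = (o - 3)*(o^3 + 8*o^2 + 20*o + 16) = (o - 3)*(o + 4)*(o^2 + 4*o + 4) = (o - 3)*(o + 2)*(o + 4)*(o + 2)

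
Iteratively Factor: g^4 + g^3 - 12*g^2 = (g - 3)*(g^3 + 4*g^2) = (g - 3)*(g + 4)*(g^2) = g*(g - 3)*(g + 4)*(g)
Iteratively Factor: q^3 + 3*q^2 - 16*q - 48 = (q + 4)*(q^2 - q - 12) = (q + 3)*(q + 4)*(q - 4)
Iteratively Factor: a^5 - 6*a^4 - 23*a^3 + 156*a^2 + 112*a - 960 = (a - 4)*(a^4 - 2*a^3 - 31*a^2 + 32*a + 240) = (a - 5)*(a - 4)*(a^3 + 3*a^2 - 16*a - 48) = (a - 5)*(a - 4)^2*(a^2 + 7*a + 12) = (a - 5)*(a - 4)^2*(a + 3)*(a + 4)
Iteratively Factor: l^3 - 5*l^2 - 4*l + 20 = (l - 5)*(l^2 - 4) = (l - 5)*(l - 2)*(l + 2)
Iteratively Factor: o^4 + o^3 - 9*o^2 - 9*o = (o + 1)*(o^3 - 9*o) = o*(o + 1)*(o^2 - 9) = o*(o - 3)*(o + 1)*(o + 3)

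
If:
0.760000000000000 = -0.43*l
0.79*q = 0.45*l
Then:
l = -1.77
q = -1.01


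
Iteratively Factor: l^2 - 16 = (l - 4)*(l + 4)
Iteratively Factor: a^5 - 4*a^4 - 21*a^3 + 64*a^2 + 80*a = (a + 1)*(a^4 - 5*a^3 - 16*a^2 + 80*a) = (a + 1)*(a + 4)*(a^3 - 9*a^2 + 20*a) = (a - 4)*(a + 1)*(a + 4)*(a^2 - 5*a) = (a - 5)*(a - 4)*(a + 1)*(a + 4)*(a)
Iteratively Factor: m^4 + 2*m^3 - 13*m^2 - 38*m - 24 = (m + 2)*(m^3 - 13*m - 12) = (m + 1)*(m + 2)*(m^2 - m - 12) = (m - 4)*(m + 1)*(m + 2)*(m + 3)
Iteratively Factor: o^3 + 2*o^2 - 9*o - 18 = (o + 3)*(o^2 - o - 6) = (o - 3)*(o + 3)*(o + 2)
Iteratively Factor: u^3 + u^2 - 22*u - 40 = (u + 4)*(u^2 - 3*u - 10) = (u - 5)*(u + 4)*(u + 2)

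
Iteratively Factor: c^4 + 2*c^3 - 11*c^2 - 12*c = (c + 1)*(c^3 + c^2 - 12*c) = (c + 1)*(c + 4)*(c^2 - 3*c) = (c - 3)*(c + 1)*(c + 4)*(c)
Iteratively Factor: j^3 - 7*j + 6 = (j + 3)*(j^2 - 3*j + 2) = (j - 2)*(j + 3)*(j - 1)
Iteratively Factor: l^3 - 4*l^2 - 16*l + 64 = (l + 4)*(l^2 - 8*l + 16) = (l - 4)*(l + 4)*(l - 4)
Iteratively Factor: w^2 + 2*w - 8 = (w - 2)*(w + 4)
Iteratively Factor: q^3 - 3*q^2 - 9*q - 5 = (q - 5)*(q^2 + 2*q + 1) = (q - 5)*(q + 1)*(q + 1)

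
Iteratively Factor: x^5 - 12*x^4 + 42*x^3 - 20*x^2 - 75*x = (x - 3)*(x^4 - 9*x^3 + 15*x^2 + 25*x) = (x - 5)*(x - 3)*(x^3 - 4*x^2 - 5*x) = (x - 5)*(x - 3)*(x + 1)*(x^2 - 5*x) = x*(x - 5)*(x - 3)*(x + 1)*(x - 5)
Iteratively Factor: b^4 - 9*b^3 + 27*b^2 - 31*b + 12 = (b - 4)*(b^3 - 5*b^2 + 7*b - 3) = (b - 4)*(b - 1)*(b^2 - 4*b + 3) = (b - 4)*(b - 3)*(b - 1)*(b - 1)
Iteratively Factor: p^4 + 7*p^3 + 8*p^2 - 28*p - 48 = (p + 2)*(p^3 + 5*p^2 - 2*p - 24) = (p + 2)*(p + 4)*(p^2 + p - 6) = (p + 2)*(p + 3)*(p + 4)*(p - 2)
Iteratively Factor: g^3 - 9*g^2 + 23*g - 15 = (g - 3)*(g^2 - 6*g + 5) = (g - 3)*(g - 1)*(g - 5)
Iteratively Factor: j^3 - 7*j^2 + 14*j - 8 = (j - 2)*(j^2 - 5*j + 4) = (j - 4)*(j - 2)*(j - 1)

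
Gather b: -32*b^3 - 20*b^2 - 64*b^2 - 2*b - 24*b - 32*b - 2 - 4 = -32*b^3 - 84*b^2 - 58*b - 6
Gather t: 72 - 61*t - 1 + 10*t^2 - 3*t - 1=10*t^2 - 64*t + 70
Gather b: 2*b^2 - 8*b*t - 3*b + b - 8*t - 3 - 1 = 2*b^2 + b*(-8*t - 2) - 8*t - 4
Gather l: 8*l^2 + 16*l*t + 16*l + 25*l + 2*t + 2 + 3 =8*l^2 + l*(16*t + 41) + 2*t + 5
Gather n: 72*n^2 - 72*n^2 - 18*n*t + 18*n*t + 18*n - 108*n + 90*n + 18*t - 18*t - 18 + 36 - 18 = 0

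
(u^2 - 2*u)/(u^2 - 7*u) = (u - 2)/(u - 7)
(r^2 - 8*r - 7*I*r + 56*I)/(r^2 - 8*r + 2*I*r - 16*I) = (r - 7*I)/(r + 2*I)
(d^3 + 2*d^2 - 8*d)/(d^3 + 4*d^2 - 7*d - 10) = d*(d + 4)/(d^2 + 6*d + 5)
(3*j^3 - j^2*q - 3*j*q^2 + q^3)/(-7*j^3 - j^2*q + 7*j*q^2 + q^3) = (-3*j + q)/(7*j + q)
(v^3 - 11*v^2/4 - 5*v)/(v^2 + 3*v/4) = (4*v^2 - 11*v - 20)/(4*v + 3)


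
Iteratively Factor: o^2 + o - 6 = (o - 2)*(o + 3)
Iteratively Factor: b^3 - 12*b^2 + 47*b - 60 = (b - 5)*(b^2 - 7*b + 12) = (b - 5)*(b - 3)*(b - 4)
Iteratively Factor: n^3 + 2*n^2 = (n)*(n^2 + 2*n) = n^2*(n + 2)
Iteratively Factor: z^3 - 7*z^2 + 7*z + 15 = (z - 3)*(z^2 - 4*z - 5) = (z - 5)*(z - 3)*(z + 1)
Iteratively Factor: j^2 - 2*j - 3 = (j - 3)*(j + 1)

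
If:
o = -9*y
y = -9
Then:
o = 81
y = -9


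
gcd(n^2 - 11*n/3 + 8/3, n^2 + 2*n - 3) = n - 1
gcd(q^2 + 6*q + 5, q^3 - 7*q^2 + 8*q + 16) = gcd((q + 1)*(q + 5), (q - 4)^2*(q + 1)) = q + 1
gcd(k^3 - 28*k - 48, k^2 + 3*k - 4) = k + 4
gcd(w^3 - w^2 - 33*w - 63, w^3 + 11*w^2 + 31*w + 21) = w + 3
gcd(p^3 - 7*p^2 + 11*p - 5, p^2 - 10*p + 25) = p - 5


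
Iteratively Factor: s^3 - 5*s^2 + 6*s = (s)*(s^2 - 5*s + 6) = s*(s - 2)*(s - 3)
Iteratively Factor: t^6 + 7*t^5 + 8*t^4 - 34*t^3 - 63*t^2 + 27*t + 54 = (t - 2)*(t^5 + 9*t^4 + 26*t^3 + 18*t^2 - 27*t - 27) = (t - 2)*(t + 3)*(t^4 + 6*t^3 + 8*t^2 - 6*t - 9) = (t - 2)*(t + 1)*(t + 3)*(t^3 + 5*t^2 + 3*t - 9) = (t - 2)*(t + 1)*(t + 3)^2*(t^2 + 2*t - 3) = (t - 2)*(t - 1)*(t + 1)*(t + 3)^2*(t + 3)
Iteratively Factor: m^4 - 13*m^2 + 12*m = (m - 1)*(m^3 + m^2 - 12*m) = (m - 1)*(m + 4)*(m^2 - 3*m) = m*(m - 1)*(m + 4)*(m - 3)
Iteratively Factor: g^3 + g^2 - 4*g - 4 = (g + 1)*(g^2 - 4) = (g - 2)*(g + 1)*(g + 2)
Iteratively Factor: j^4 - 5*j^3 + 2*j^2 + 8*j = (j - 4)*(j^3 - j^2 - 2*j) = j*(j - 4)*(j^2 - j - 2) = j*(j - 4)*(j - 2)*(j + 1)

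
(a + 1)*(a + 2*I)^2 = a^3 + a^2 + 4*I*a^2 - 4*a + 4*I*a - 4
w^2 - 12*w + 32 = (w - 8)*(w - 4)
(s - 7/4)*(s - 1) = s^2 - 11*s/4 + 7/4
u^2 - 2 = (u - sqrt(2))*(u + sqrt(2))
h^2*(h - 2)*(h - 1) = h^4 - 3*h^3 + 2*h^2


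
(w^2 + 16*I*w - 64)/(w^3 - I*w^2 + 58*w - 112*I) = (w + 8*I)/(w^2 - 9*I*w - 14)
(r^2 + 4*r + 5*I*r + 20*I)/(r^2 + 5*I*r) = (r + 4)/r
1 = 1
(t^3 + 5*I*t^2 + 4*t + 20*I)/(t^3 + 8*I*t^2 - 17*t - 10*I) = (t - 2*I)/(t + I)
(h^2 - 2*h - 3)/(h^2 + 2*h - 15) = (h + 1)/(h + 5)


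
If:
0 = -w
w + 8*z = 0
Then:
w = 0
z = 0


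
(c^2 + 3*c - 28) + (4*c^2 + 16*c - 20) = 5*c^2 + 19*c - 48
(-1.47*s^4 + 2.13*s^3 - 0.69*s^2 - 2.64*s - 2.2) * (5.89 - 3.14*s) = 4.6158*s^5 - 15.3465*s^4 + 14.7123*s^3 + 4.2255*s^2 - 8.6416*s - 12.958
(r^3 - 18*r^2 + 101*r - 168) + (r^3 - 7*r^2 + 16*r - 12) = 2*r^3 - 25*r^2 + 117*r - 180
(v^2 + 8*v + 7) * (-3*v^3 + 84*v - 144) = -3*v^5 - 24*v^4 + 63*v^3 + 528*v^2 - 564*v - 1008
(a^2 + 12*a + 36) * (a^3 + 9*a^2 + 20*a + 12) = a^5 + 21*a^4 + 164*a^3 + 576*a^2 + 864*a + 432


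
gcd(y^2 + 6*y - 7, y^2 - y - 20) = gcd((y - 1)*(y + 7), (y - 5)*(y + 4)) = 1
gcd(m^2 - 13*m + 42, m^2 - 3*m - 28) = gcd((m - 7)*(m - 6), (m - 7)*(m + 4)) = m - 7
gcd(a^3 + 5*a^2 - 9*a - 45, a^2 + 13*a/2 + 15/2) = a + 5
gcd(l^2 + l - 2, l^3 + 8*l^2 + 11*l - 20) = l - 1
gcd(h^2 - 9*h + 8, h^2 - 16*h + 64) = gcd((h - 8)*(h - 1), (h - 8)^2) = h - 8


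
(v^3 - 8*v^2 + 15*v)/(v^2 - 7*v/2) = 2*(v^2 - 8*v + 15)/(2*v - 7)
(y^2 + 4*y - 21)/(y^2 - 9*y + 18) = (y + 7)/(y - 6)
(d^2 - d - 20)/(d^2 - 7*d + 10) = (d + 4)/(d - 2)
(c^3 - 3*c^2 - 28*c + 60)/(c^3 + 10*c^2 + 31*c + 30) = (c^2 - 8*c + 12)/(c^2 + 5*c + 6)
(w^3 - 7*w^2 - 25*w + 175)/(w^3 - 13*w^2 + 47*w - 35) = (w + 5)/(w - 1)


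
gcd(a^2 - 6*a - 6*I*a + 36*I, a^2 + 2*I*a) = 1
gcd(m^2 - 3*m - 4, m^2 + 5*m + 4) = m + 1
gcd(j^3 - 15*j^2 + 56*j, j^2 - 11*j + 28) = j - 7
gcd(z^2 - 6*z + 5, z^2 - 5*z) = z - 5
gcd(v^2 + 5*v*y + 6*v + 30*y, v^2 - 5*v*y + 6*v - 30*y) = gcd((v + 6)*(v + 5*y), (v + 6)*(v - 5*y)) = v + 6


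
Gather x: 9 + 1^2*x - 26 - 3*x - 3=-2*x - 20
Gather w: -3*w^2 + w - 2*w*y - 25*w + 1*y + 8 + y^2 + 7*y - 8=-3*w^2 + w*(-2*y - 24) + y^2 + 8*y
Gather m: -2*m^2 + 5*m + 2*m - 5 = -2*m^2 + 7*m - 5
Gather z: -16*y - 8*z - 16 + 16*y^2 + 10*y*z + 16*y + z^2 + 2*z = 16*y^2 + z^2 + z*(10*y - 6) - 16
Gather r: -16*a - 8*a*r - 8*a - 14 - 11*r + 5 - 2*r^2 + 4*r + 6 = -24*a - 2*r^2 + r*(-8*a - 7) - 3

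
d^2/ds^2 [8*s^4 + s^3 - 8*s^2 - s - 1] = 96*s^2 + 6*s - 16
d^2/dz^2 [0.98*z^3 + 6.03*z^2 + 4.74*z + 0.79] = 5.88*z + 12.06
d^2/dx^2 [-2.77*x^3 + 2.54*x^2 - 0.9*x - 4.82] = 5.08 - 16.62*x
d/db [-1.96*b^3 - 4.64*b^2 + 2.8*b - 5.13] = -5.88*b^2 - 9.28*b + 2.8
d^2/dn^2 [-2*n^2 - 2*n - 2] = -4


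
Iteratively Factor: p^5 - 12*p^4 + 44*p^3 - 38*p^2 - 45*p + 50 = (p - 2)*(p^4 - 10*p^3 + 24*p^2 + 10*p - 25) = (p - 5)*(p - 2)*(p^3 - 5*p^2 - p + 5) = (p - 5)^2*(p - 2)*(p^2 - 1) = (p - 5)^2*(p - 2)*(p - 1)*(p + 1)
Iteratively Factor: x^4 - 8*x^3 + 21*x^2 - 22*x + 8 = (x - 4)*(x^3 - 4*x^2 + 5*x - 2) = (x - 4)*(x - 2)*(x^2 - 2*x + 1) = (x - 4)*(x - 2)*(x - 1)*(x - 1)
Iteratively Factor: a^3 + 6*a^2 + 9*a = (a)*(a^2 + 6*a + 9) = a*(a + 3)*(a + 3)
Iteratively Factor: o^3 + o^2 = (o + 1)*(o^2) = o*(o + 1)*(o)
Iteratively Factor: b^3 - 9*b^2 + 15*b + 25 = (b + 1)*(b^2 - 10*b + 25) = (b - 5)*(b + 1)*(b - 5)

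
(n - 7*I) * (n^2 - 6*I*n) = n^3 - 13*I*n^2 - 42*n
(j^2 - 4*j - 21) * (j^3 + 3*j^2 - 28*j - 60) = j^5 - j^4 - 61*j^3 - 11*j^2 + 828*j + 1260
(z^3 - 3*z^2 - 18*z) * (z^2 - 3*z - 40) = z^5 - 6*z^4 - 49*z^3 + 174*z^2 + 720*z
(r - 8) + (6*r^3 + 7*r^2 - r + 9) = 6*r^3 + 7*r^2 + 1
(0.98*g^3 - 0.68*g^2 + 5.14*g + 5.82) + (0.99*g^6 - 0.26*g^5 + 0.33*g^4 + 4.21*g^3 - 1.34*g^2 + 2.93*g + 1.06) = 0.99*g^6 - 0.26*g^5 + 0.33*g^4 + 5.19*g^3 - 2.02*g^2 + 8.07*g + 6.88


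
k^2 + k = k*(k + 1)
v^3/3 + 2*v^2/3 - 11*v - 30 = (v/3 + 1)*(v - 6)*(v + 5)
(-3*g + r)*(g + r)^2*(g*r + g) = -3*g^4*r - 3*g^4 - 5*g^3*r^2 - 5*g^3*r - g^2*r^3 - g^2*r^2 + g*r^4 + g*r^3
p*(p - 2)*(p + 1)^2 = p^4 - 3*p^2 - 2*p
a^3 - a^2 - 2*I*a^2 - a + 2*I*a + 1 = (a - 1)*(a - I)^2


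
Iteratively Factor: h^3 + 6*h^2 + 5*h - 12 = (h - 1)*(h^2 + 7*h + 12) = (h - 1)*(h + 3)*(h + 4)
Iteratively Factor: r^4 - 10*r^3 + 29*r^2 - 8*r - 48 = (r + 1)*(r^3 - 11*r^2 + 40*r - 48) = (r - 3)*(r + 1)*(r^2 - 8*r + 16) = (r - 4)*(r - 3)*(r + 1)*(r - 4)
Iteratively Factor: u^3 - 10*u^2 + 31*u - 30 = (u - 2)*(u^2 - 8*u + 15) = (u - 3)*(u - 2)*(u - 5)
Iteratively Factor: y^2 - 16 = (y + 4)*(y - 4)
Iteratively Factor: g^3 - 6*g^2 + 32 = (g - 4)*(g^2 - 2*g - 8) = (g - 4)^2*(g + 2)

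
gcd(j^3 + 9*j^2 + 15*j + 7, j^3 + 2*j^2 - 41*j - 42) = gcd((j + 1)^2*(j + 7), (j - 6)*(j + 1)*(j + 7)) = j^2 + 8*j + 7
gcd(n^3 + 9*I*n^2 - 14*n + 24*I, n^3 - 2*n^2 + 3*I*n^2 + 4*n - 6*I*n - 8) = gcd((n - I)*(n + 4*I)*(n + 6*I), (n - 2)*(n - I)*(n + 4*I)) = n^2 + 3*I*n + 4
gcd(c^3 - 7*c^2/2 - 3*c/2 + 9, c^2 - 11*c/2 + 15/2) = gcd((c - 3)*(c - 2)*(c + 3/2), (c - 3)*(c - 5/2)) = c - 3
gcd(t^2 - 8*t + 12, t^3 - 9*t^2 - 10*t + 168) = t - 6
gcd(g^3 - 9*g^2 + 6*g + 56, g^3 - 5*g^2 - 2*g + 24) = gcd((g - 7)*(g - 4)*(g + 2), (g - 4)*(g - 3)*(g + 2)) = g^2 - 2*g - 8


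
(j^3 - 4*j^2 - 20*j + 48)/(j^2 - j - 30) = (j^2 + 2*j - 8)/(j + 5)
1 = 1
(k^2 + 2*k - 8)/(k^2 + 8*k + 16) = (k - 2)/(k + 4)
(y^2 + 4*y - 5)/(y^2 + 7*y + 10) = (y - 1)/(y + 2)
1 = 1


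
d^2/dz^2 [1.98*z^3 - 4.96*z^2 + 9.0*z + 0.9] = 11.88*z - 9.92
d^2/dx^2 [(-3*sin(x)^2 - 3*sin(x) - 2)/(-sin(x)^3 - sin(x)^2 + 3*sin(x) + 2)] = (-3*sin(x)^8 - 9*sin(x)^7 - 75*sin(x)^6 - 130*sin(x)^5 - 38*sin(x)^4 + 50*sin(x)^3 + 20*sin(x)^2 + 24*sin(x) + 32)/((sin(x) + 2)^3*(sin(x)^2 - sin(x) - 1)^3)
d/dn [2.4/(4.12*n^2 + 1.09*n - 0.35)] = (-19.776*n - 2.616)/(4.12*n^2 + 1.09*n - 0.35)^2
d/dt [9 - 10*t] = -10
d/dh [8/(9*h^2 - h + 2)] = 8*(1 - 18*h)/(9*h^2 - h + 2)^2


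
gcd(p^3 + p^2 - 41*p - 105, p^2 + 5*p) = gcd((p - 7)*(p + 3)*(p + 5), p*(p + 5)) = p + 5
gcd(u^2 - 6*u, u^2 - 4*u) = u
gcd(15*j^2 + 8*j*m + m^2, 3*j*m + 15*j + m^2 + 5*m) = 3*j + m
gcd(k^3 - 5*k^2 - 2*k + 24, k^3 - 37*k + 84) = k^2 - 7*k + 12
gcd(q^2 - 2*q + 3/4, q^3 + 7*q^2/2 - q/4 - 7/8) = q - 1/2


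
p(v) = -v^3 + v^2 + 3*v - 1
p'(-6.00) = -117.00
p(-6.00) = 233.00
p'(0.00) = 3.00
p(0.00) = -1.00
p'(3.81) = -32.93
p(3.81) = -30.36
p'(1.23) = 0.92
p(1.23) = 2.34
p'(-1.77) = -9.94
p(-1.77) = 2.37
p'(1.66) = -1.95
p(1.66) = 2.16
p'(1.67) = -2.03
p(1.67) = 2.14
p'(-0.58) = 0.83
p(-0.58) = -2.21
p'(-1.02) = -2.16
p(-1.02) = -1.96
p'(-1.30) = -4.67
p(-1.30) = -1.01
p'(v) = -3*v^2 + 2*v + 3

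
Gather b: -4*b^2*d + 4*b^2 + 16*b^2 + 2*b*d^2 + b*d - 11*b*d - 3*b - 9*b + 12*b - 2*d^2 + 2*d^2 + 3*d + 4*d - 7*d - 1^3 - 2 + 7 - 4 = b^2*(20 - 4*d) + b*(2*d^2 - 10*d)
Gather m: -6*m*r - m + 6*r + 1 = m*(-6*r - 1) + 6*r + 1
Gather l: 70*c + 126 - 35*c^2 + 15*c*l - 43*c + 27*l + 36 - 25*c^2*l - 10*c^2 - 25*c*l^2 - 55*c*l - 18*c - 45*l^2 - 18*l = -45*c^2 + 9*c + l^2*(-25*c - 45) + l*(-25*c^2 - 40*c + 9) + 162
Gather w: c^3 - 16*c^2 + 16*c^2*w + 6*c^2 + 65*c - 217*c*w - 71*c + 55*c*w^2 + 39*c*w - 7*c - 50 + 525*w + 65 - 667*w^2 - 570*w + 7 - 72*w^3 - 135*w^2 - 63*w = c^3 - 10*c^2 - 13*c - 72*w^3 + w^2*(55*c - 802) + w*(16*c^2 - 178*c - 108) + 22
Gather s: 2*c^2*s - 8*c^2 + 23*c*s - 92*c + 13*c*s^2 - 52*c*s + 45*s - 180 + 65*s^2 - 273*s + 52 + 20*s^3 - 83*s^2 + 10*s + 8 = -8*c^2 - 92*c + 20*s^3 + s^2*(13*c - 18) + s*(2*c^2 - 29*c - 218) - 120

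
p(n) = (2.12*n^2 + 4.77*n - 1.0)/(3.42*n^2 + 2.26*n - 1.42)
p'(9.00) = -0.01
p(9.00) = 0.72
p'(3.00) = -0.08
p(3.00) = 0.90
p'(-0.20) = -1.71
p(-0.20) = 1.08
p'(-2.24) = -0.56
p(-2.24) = -0.10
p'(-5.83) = -0.04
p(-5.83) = 0.43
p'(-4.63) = -0.07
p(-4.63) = 0.36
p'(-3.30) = -0.16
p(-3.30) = 0.22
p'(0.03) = -2.47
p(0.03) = 0.63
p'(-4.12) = -0.09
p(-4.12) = 0.32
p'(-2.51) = -0.38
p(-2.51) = 0.03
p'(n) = (-6.84*n - 2.26)*(2.12*n^2 + 4.77*n - 1.0)/(3.42*n^2 + 2.26*n - 1.42)^2 + (4.24*n + 4.77)/(3.42*n^2 + 2.26*n - 1.42) = (-11.5222*n^2 + 0.819199999999999*n - 4.5134)/(11.6964*n^4 + 15.4584*n^3 - 4.6052*n^2 - 6.4184*n + 2.0164)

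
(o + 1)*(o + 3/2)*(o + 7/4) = o^3 + 17*o^2/4 + 47*o/8 + 21/8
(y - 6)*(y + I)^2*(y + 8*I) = y^4 - 6*y^3 + 10*I*y^3 - 17*y^2 - 60*I*y^2 + 102*y - 8*I*y + 48*I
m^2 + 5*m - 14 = (m - 2)*(m + 7)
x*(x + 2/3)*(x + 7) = x^3 + 23*x^2/3 + 14*x/3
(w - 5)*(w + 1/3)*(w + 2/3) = w^3 - 4*w^2 - 43*w/9 - 10/9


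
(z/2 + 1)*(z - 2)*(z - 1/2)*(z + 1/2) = z^4/2 - 17*z^2/8 + 1/2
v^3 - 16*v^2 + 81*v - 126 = (v - 7)*(v - 6)*(v - 3)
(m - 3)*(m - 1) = m^2 - 4*m + 3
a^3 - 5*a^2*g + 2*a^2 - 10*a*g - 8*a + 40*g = (a - 2)*(a + 4)*(a - 5*g)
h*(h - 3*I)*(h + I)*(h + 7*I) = h^4 + 5*I*h^3 + 17*h^2 + 21*I*h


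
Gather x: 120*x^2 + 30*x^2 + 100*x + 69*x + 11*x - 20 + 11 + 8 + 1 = 150*x^2 + 180*x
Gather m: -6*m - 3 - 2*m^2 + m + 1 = -2*m^2 - 5*m - 2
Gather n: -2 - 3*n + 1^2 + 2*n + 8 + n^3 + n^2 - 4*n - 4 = n^3 + n^2 - 5*n + 3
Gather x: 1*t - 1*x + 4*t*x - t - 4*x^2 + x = 4*t*x - 4*x^2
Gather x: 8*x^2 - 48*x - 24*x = 8*x^2 - 72*x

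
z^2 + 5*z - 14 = (z - 2)*(z + 7)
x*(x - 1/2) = x^2 - x/2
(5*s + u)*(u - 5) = 5*s*u - 25*s + u^2 - 5*u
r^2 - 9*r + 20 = (r - 5)*(r - 4)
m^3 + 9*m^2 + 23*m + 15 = (m + 1)*(m + 3)*(m + 5)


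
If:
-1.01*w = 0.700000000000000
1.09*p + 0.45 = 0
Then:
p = -0.41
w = -0.69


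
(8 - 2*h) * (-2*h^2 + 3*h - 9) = 4*h^3 - 22*h^2 + 42*h - 72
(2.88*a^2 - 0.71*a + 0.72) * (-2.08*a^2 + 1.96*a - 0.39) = -5.9904*a^4 + 7.1216*a^3 - 4.0124*a^2 + 1.6881*a - 0.2808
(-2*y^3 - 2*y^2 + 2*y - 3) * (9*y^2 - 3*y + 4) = -18*y^5 - 12*y^4 + 16*y^3 - 41*y^2 + 17*y - 12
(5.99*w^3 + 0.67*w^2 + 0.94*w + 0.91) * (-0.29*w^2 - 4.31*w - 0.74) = -1.7371*w^5 - 26.0112*w^4 - 7.5929*w^3 - 4.8111*w^2 - 4.6177*w - 0.6734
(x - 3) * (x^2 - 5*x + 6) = x^3 - 8*x^2 + 21*x - 18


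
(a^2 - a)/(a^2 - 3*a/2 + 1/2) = 2*a/(2*a - 1)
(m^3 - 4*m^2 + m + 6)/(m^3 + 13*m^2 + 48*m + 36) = (m^2 - 5*m + 6)/(m^2 + 12*m + 36)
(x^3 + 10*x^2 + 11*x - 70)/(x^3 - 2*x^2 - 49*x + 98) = (x + 5)/(x - 7)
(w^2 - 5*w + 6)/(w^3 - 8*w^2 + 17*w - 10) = (w - 3)/(w^2 - 6*w + 5)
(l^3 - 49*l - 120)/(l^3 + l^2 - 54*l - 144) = (l + 5)/(l + 6)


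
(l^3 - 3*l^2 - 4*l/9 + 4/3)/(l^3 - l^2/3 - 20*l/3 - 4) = (l - 2/3)/(l + 2)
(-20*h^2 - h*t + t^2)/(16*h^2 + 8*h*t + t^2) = (-5*h + t)/(4*h + t)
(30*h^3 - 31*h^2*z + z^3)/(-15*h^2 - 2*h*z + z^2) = (-6*h^2 + 5*h*z + z^2)/(3*h + z)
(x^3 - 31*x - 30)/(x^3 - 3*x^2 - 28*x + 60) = (x + 1)/(x - 2)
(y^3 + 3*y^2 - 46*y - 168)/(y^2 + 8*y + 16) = (y^2 - y - 42)/(y + 4)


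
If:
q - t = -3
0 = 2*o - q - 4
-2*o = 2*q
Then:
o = 4/3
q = -4/3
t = 5/3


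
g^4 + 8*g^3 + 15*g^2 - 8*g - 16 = (g - 1)*(g + 1)*(g + 4)^2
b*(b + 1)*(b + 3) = b^3 + 4*b^2 + 3*b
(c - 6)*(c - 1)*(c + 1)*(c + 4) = c^4 - 2*c^3 - 25*c^2 + 2*c + 24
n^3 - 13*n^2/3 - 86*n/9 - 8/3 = (n - 6)*(n + 1/3)*(n + 4/3)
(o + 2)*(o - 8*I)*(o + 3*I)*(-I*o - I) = -I*o^4 - 5*o^3 - 3*I*o^3 - 15*o^2 - 26*I*o^2 - 10*o - 72*I*o - 48*I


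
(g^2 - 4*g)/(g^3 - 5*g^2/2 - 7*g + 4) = 2*g/(2*g^2 + 3*g - 2)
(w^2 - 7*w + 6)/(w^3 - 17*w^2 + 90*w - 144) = (w - 1)/(w^2 - 11*w + 24)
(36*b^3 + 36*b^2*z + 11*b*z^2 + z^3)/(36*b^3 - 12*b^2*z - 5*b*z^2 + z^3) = (12*b^2 + 8*b*z + z^2)/(12*b^2 - 8*b*z + z^2)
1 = 1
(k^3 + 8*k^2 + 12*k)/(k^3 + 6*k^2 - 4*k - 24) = k/(k - 2)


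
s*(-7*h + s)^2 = 49*h^2*s - 14*h*s^2 + s^3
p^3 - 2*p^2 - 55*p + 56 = (p - 8)*(p - 1)*(p + 7)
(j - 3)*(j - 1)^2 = j^3 - 5*j^2 + 7*j - 3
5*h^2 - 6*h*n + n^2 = (-5*h + n)*(-h + n)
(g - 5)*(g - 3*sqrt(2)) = g^2 - 5*g - 3*sqrt(2)*g + 15*sqrt(2)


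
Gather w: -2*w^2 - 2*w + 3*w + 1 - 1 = -2*w^2 + w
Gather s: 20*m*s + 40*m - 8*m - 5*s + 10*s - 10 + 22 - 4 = 32*m + s*(20*m + 5) + 8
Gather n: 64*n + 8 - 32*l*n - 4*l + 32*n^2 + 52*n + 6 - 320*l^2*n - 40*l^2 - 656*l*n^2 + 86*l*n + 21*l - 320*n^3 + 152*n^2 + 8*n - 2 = -40*l^2 + 17*l - 320*n^3 + n^2*(184 - 656*l) + n*(-320*l^2 + 54*l + 124) + 12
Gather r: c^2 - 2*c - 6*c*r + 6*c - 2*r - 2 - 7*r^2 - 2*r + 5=c^2 + 4*c - 7*r^2 + r*(-6*c - 4) + 3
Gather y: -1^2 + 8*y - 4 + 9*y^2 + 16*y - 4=9*y^2 + 24*y - 9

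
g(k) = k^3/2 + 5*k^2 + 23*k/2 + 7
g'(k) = 3*k^2/2 + 10*k + 23/2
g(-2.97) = 3.85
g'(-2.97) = -4.97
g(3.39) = 122.92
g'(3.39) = 62.64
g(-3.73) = 7.72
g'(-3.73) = -4.93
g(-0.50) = 2.44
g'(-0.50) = 6.88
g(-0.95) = 0.16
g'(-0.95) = 3.35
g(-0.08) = 6.11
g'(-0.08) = 10.71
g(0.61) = 15.99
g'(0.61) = 18.16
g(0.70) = 17.67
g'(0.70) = 19.24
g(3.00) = 100.00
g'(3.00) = 55.00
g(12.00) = 1729.00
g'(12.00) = 347.50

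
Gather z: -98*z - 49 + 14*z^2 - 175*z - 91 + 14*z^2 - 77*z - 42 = 28*z^2 - 350*z - 182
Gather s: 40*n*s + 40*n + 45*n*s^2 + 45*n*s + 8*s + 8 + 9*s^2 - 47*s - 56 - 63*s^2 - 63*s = 40*n + s^2*(45*n - 54) + s*(85*n - 102) - 48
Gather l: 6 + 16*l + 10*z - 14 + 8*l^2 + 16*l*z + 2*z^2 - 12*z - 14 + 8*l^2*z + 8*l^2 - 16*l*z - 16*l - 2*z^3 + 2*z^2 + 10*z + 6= l^2*(8*z + 16) - 2*z^3 + 4*z^2 + 8*z - 16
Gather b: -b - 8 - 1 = -b - 9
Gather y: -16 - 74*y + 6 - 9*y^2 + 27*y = -9*y^2 - 47*y - 10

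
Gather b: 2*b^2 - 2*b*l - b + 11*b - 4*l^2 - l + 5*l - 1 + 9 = 2*b^2 + b*(10 - 2*l) - 4*l^2 + 4*l + 8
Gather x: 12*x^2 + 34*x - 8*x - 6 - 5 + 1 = 12*x^2 + 26*x - 10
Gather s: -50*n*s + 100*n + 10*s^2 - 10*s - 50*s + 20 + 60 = 100*n + 10*s^2 + s*(-50*n - 60) + 80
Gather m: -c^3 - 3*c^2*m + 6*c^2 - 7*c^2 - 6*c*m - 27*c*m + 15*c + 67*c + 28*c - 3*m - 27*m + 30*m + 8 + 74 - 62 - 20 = -c^3 - c^2 + 110*c + m*(-3*c^2 - 33*c)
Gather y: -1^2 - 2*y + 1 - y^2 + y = -y^2 - y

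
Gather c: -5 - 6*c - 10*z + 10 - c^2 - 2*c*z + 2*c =-c^2 + c*(-2*z - 4) - 10*z + 5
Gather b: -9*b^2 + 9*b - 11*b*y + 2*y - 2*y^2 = -9*b^2 + b*(9 - 11*y) - 2*y^2 + 2*y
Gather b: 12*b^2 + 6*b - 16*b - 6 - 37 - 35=12*b^2 - 10*b - 78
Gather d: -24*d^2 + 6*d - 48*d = -24*d^2 - 42*d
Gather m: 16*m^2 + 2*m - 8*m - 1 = 16*m^2 - 6*m - 1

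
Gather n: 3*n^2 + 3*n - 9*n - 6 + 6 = 3*n^2 - 6*n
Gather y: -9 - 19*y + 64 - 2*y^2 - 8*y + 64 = -2*y^2 - 27*y + 119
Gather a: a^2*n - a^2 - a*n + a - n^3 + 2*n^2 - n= a^2*(n - 1) + a*(1 - n) - n^3 + 2*n^2 - n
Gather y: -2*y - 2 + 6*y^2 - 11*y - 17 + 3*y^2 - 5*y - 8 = 9*y^2 - 18*y - 27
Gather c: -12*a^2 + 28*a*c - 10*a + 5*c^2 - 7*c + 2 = -12*a^2 - 10*a + 5*c^2 + c*(28*a - 7) + 2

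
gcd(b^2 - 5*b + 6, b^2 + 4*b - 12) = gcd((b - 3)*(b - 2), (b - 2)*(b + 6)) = b - 2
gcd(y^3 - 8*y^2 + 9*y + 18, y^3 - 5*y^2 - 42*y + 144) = y - 3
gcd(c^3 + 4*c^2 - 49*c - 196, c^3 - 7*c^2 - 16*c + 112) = c^2 - 3*c - 28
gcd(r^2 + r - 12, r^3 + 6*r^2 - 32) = r + 4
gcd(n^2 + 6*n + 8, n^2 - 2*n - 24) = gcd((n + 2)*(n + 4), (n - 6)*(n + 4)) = n + 4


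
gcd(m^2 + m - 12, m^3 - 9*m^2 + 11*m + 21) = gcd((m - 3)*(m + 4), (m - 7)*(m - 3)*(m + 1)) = m - 3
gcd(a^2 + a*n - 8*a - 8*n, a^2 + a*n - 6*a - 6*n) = a + n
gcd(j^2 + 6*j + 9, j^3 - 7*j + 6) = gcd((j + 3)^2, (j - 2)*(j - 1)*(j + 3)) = j + 3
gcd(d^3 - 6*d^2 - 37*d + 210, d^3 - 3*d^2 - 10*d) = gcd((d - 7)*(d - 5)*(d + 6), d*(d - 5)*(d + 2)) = d - 5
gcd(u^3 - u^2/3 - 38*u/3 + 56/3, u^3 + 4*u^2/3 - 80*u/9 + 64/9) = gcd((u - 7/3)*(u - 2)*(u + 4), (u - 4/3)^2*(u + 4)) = u + 4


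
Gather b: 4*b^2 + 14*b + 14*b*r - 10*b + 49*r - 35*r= 4*b^2 + b*(14*r + 4) + 14*r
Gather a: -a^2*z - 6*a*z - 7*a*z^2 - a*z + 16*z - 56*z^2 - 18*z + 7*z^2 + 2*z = -a^2*z + a*(-7*z^2 - 7*z) - 49*z^2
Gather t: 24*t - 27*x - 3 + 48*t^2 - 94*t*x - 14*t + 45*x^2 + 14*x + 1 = 48*t^2 + t*(10 - 94*x) + 45*x^2 - 13*x - 2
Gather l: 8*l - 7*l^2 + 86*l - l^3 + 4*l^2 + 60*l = -l^3 - 3*l^2 + 154*l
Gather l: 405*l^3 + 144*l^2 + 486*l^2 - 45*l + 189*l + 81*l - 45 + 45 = 405*l^3 + 630*l^2 + 225*l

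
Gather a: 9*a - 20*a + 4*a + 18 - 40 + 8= -7*a - 14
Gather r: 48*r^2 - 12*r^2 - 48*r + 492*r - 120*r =36*r^2 + 324*r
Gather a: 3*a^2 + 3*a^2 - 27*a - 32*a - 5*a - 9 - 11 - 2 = 6*a^2 - 64*a - 22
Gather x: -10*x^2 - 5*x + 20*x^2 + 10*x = 10*x^2 + 5*x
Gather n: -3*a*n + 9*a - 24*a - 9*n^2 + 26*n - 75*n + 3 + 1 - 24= -15*a - 9*n^2 + n*(-3*a - 49) - 20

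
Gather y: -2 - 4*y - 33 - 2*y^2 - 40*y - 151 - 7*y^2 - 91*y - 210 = -9*y^2 - 135*y - 396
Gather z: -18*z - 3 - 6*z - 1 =-24*z - 4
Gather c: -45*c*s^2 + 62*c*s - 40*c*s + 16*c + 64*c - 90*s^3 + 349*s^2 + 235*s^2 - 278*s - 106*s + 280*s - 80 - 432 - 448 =c*(-45*s^2 + 22*s + 80) - 90*s^3 + 584*s^2 - 104*s - 960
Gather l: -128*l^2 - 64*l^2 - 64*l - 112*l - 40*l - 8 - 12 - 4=-192*l^2 - 216*l - 24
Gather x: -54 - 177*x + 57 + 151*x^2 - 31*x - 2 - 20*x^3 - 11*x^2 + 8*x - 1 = -20*x^3 + 140*x^2 - 200*x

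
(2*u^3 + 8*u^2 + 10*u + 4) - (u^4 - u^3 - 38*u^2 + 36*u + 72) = -u^4 + 3*u^3 + 46*u^2 - 26*u - 68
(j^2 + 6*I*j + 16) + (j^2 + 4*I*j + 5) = 2*j^2 + 10*I*j + 21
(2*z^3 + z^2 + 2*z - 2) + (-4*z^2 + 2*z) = 2*z^3 - 3*z^2 + 4*z - 2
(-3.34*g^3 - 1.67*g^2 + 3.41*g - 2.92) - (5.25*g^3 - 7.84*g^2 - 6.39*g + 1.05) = -8.59*g^3 + 6.17*g^2 + 9.8*g - 3.97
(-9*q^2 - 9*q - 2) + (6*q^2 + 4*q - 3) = -3*q^2 - 5*q - 5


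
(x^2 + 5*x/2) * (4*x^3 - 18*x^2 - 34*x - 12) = 4*x^5 - 8*x^4 - 79*x^3 - 97*x^2 - 30*x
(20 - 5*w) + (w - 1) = 19 - 4*w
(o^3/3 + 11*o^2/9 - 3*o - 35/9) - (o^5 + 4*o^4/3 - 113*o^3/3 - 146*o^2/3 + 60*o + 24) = -o^5 - 4*o^4/3 + 38*o^3 + 449*o^2/9 - 63*o - 251/9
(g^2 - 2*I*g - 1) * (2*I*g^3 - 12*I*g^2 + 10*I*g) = 2*I*g^5 + 4*g^4 - 12*I*g^4 - 24*g^3 + 8*I*g^3 + 20*g^2 + 12*I*g^2 - 10*I*g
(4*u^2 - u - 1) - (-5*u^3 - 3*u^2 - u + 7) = 5*u^3 + 7*u^2 - 8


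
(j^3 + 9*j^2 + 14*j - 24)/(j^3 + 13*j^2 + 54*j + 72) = (j - 1)/(j + 3)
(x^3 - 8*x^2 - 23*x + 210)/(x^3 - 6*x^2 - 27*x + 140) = (x - 6)/(x - 4)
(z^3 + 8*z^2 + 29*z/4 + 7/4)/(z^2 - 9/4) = (4*z^3 + 32*z^2 + 29*z + 7)/(4*z^2 - 9)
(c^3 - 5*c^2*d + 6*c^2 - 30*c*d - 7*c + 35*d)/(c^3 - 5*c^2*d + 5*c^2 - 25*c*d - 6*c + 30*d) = (c + 7)/(c + 6)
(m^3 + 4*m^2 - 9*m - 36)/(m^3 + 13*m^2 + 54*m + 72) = (m - 3)/(m + 6)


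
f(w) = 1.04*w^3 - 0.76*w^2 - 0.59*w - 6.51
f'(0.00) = -0.59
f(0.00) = -6.51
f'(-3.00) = 32.05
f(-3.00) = -39.66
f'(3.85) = 39.80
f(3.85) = 39.30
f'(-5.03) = 85.99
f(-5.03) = -155.13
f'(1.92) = 7.99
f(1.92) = -3.08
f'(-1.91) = 13.70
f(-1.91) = -15.40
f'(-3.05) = 33.07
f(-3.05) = -41.29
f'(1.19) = 2.02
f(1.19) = -6.54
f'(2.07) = 9.63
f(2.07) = -1.76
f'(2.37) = 13.33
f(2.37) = 1.67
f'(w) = 3.12*w^2 - 1.52*w - 0.59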